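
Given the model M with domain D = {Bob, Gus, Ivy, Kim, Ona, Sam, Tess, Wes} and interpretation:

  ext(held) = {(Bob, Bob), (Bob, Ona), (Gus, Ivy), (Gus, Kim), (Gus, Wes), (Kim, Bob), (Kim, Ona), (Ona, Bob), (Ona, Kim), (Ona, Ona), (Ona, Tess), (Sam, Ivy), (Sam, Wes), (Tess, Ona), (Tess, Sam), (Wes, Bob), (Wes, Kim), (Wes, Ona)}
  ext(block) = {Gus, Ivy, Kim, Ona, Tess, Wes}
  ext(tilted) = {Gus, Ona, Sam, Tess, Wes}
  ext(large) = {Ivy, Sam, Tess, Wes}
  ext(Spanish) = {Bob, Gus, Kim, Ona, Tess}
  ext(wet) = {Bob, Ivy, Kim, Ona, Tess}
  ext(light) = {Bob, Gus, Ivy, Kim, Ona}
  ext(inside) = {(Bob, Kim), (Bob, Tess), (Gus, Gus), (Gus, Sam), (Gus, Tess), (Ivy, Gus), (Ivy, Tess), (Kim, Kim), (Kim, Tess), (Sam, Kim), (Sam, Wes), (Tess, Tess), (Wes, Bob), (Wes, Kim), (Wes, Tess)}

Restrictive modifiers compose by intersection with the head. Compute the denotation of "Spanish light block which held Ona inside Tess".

⟦which held Ona⟧ = {x : ⟨x, Ona⟩ ∈ ⟦held⟧} = {Bob, Kim, Ona, Tess, Wes}
⟦inside Tess⟧ = {x : ⟨x, Tess⟩ ∈ ⟦inside⟧} = {Bob, Gus, Ivy, Kim, Tess, Wes}
⟦block⟧ = {Gus, Ivy, Kim, Ona, Tess, Wes}
… ∩ ⟦which held Ona⟧ = {Gus, Ivy, Kim, Ona, Tess, Wes} ∩ {Bob, Kim, Ona, Tess, Wes} = {Kim, Ona, Tess, Wes}
… ∩ ⟦inside Tess⟧ = {Kim, Ona, Tess, Wes} ∩ {Bob, Gus, Ivy, Kim, Tess, Wes} = {Kim, Tess, Wes}
… ∩ ⟦Spanish⟧ = {Kim, Tess, Wes} ∩ {Bob, Gus, Kim, Ona, Tess} = {Kim, Tess}
… ∩ ⟦light⟧ = {Kim, Tess} ∩ {Bob, Gus, Ivy, Kim, Ona} = {Kim}
So ⟦Spanish light block which held Ona inside Tess⟧ = {Kim}.

{Kim}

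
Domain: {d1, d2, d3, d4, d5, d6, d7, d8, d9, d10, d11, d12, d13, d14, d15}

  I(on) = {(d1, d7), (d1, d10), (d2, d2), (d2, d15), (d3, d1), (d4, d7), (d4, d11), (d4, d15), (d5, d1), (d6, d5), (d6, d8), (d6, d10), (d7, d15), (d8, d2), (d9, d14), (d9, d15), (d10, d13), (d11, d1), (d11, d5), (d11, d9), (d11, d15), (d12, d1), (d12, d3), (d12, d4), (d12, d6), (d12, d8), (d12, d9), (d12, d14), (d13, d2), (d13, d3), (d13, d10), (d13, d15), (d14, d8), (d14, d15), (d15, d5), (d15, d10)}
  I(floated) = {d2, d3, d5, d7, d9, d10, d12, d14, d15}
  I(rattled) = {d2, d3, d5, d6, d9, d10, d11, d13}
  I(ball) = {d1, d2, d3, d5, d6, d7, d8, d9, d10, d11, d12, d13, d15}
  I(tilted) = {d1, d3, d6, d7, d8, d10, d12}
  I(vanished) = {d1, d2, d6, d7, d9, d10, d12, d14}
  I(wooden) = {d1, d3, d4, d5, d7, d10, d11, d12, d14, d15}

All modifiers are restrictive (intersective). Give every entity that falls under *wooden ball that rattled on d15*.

⟦that rattled⟧ = ⟦rattled⟧ = {d2, d3, d5, d6, d9, d10, d11, d13}
⟦on d15⟧ = {x : ⟨x, d15⟩ ∈ ⟦on⟧} = {d2, d4, d7, d9, d11, d13, d14}
⟦ball⟧ = {d1, d2, d3, d5, d6, d7, d8, d9, d10, d11, d12, d13, d15}
… ∩ ⟦that rattled⟧ = {d1, d2, d3, d5, d6, d7, d8, d9, d10, d11, d12, d13, d15} ∩ {d2, d3, d5, d6, d9, d10, d11, d13} = {d2, d3, d5, d6, d9, d10, d11, d13}
… ∩ ⟦on d15⟧ = {d2, d3, d5, d6, d9, d10, d11, d13} ∩ {d2, d4, d7, d9, d11, d13, d14} = {d2, d9, d11, d13}
… ∩ ⟦wooden⟧ = {d2, d9, d11, d13} ∩ {d1, d3, d4, d5, d7, d10, d11, d12, d14, d15} = {d11}
So ⟦wooden ball that rattled on d15⟧ = {d11}.

{d11}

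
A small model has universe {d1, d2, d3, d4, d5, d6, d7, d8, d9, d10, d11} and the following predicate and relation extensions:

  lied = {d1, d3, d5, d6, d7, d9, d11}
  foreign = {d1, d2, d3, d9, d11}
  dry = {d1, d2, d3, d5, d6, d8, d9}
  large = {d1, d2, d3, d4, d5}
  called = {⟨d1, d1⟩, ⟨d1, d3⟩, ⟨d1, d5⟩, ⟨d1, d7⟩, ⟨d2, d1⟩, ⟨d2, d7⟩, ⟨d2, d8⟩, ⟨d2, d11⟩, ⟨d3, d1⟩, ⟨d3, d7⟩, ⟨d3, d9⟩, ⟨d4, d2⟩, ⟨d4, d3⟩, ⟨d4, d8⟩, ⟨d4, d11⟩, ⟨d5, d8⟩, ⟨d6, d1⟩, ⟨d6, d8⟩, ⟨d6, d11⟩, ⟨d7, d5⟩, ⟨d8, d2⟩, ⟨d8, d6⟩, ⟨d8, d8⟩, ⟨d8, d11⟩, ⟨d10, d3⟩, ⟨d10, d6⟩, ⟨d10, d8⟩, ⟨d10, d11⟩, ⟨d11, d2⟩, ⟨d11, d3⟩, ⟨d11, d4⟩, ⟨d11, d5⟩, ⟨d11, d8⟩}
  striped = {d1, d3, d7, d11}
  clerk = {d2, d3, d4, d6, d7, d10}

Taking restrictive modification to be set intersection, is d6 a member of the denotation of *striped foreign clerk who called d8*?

no

⟦who called d8⟧ = {x : ⟨x, d8⟩ ∈ ⟦called⟧} = {d2, d4, d5, d6, d8, d10, d11}
⟦clerk⟧ = {d2, d3, d4, d6, d7, d10}
… ∩ ⟦who called d8⟧ = {d2, d3, d4, d6, d7, d10} ∩ {d2, d4, d5, d6, d8, d10, d11} = {d2, d4, d6, d10}
… ∩ ⟦striped⟧ = {d2, d4, d6, d10} ∩ {d1, d3, d7, d11} = ∅
… ∩ ⟦foreign⟧ = ∅ ∩ {d1, d2, d3, d9, d11} = ∅
⟦striped foreign clerk who called d8⟧ = ∅; d6 ∉ this set.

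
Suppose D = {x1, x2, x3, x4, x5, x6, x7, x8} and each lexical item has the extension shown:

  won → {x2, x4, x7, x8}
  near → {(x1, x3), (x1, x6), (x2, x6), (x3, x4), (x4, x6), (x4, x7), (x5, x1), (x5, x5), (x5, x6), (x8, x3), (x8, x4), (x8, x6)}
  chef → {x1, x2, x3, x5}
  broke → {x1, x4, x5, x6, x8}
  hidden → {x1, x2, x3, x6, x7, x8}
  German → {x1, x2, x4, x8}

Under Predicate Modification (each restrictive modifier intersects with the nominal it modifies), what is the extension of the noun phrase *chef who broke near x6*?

⟦who broke⟧ = ⟦broke⟧ = {x1, x4, x5, x6, x8}
⟦near x6⟧ = {x : ⟨x, x6⟩ ∈ ⟦near⟧} = {x1, x2, x4, x5, x8}
⟦chef⟧ = {x1, x2, x3, x5}
… ∩ ⟦who broke⟧ = {x1, x2, x3, x5} ∩ {x1, x4, x5, x6, x8} = {x1, x5}
… ∩ ⟦near x6⟧ = {x1, x5} ∩ {x1, x2, x4, x5, x8} = {x1, x5}
So ⟦chef who broke near x6⟧ = {x1, x5}.

{x1, x5}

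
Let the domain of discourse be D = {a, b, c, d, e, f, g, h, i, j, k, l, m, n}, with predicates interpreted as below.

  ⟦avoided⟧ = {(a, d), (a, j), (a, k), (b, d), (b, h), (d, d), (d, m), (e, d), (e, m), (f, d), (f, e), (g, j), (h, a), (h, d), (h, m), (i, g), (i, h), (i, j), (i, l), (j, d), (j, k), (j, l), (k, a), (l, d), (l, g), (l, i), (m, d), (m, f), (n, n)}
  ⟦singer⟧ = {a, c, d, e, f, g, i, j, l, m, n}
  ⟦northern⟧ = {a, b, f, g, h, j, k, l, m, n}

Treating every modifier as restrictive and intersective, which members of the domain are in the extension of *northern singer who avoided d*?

⟦who avoided d⟧ = {x : ⟨x, d⟩ ∈ ⟦avoided⟧} = {a, b, d, e, f, h, j, l, m}
⟦singer⟧ = {a, c, d, e, f, g, i, j, l, m, n}
… ∩ ⟦who avoided d⟧ = {a, c, d, e, f, g, i, j, l, m, n} ∩ {a, b, d, e, f, h, j, l, m} = {a, d, e, f, j, l, m}
… ∩ ⟦northern⟧ = {a, d, e, f, j, l, m} ∩ {a, b, f, g, h, j, k, l, m, n} = {a, f, j, l, m}
So ⟦northern singer who avoided d⟧ = {a, f, j, l, m}.

{a, f, j, l, m}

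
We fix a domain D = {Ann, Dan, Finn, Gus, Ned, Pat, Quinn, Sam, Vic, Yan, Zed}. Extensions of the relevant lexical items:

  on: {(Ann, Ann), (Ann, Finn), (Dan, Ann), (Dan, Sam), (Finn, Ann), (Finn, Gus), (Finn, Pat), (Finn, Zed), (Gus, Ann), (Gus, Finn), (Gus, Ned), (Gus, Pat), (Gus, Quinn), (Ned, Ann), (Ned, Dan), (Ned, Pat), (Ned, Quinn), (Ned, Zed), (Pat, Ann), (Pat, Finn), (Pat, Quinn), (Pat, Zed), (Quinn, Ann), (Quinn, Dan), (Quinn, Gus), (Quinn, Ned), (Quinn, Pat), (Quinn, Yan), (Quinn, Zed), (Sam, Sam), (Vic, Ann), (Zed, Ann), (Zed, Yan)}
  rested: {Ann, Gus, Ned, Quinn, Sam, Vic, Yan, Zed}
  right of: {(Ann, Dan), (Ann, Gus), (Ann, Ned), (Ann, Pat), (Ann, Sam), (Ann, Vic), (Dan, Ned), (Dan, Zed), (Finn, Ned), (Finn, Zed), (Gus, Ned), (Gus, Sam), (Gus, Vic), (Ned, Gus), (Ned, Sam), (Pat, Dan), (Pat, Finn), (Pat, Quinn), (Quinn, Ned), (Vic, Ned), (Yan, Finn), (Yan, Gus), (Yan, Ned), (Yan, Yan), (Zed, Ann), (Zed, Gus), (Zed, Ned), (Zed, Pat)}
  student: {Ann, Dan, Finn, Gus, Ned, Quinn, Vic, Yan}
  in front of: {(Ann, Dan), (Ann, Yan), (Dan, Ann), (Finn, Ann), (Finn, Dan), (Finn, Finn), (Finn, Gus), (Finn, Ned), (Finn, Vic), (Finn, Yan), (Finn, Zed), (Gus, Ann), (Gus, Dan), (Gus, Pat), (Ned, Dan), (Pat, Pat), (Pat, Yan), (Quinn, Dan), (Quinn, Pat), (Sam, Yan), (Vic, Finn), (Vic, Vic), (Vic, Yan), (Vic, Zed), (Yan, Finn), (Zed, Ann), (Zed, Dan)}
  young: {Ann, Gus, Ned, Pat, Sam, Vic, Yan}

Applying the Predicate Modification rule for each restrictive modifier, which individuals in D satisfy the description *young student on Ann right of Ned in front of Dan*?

⟦on Ann⟧ = {x : ⟨x, Ann⟩ ∈ ⟦on⟧} = {Ann, Dan, Finn, Gus, Ned, Pat, Quinn, Vic, Zed}
⟦right of Ned⟧ = {x : ⟨x, Ned⟩ ∈ ⟦right of⟧} = {Ann, Dan, Finn, Gus, Quinn, Vic, Yan, Zed}
⟦in front of Dan⟧ = {x : ⟨x, Dan⟩ ∈ ⟦in front of⟧} = {Ann, Finn, Gus, Ned, Quinn, Zed}
⟦student⟧ = {Ann, Dan, Finn, Gus, Ned, Quinn, Vic, Yan}
… ∩ ⟦on Ann⟧ = {Ann, Dan, Finn, Gus, Ned, Quinn, Vic, Yan} ∩ {Ann, Dan, Finn, Gus, Ned, Pat, Quinn, Vic, Zed} = {Ann, Dan, Finn, Gus, Ned, Quinn, Vic}
… ∩ ⟦right of Ned⟧ = {Ann, Dan, Finn, Gus, Ned, Quinn, Vic} ∩ {Ann, Dan, Finn, Gus, Quinn, Vic, Yan, Zed} = {Ann, Dan, Finn, Gus, Quinn, Vic}
… ∩ ⟦in front of Dan⟧ = {Ann, Dan, Finn, Gus, Quinn, Vic} ∩ {Ann, Finn, Gus, Ned, Quinn, Zed} = {Ann, Finn, Gus, Quinn}
… ∩ ⟦young⟧ = {Ann, Finn, Gus, Quinn} ∩ {Ann, Gus, Ned, Pat, Sam, Vic, Yan} = {Ann, Gus}
So ⟦young student on Ann right of Ned in front of Dan⟧ = {Ann, Gus}.

{Ann, Gus}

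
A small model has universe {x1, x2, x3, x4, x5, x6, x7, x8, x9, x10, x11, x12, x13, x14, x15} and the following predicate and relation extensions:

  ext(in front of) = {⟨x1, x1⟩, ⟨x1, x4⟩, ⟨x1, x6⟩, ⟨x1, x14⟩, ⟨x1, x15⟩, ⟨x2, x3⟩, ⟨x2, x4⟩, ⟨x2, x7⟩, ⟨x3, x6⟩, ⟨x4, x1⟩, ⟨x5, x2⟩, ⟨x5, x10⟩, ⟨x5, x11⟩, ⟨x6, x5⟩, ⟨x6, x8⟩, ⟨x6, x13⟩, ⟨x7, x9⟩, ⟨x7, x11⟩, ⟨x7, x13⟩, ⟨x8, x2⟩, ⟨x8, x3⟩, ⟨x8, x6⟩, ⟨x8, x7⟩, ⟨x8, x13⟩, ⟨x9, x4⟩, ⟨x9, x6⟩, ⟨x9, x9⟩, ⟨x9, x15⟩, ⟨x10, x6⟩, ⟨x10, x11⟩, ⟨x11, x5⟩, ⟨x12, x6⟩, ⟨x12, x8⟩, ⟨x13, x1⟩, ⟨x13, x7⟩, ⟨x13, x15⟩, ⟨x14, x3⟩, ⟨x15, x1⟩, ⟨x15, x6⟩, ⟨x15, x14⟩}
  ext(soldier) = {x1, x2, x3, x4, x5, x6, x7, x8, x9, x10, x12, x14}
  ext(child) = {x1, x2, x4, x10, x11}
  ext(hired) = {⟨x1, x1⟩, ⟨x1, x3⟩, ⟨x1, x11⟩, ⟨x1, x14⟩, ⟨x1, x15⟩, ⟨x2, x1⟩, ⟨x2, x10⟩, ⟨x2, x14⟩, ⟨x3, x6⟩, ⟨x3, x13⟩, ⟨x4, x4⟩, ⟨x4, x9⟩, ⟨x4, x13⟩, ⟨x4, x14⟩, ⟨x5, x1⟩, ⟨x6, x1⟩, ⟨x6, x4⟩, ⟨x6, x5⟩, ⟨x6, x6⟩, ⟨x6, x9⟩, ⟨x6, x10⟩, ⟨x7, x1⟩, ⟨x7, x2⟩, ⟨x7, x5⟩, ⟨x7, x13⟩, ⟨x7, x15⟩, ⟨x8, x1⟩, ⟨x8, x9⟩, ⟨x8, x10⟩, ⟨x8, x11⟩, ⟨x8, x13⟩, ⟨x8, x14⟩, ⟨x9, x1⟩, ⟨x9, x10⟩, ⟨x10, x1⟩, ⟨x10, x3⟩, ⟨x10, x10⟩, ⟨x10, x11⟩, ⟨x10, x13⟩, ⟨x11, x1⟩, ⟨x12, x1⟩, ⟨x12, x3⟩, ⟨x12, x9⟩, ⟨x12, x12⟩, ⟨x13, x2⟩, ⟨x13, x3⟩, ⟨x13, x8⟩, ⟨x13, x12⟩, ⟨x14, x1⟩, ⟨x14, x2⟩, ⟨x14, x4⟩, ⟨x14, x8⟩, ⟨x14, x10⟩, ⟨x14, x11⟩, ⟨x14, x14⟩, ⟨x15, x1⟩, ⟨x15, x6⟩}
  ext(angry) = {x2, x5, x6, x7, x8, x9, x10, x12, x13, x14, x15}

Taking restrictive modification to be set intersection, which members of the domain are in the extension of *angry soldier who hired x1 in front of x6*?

{x8, x9, x10, x12}

⟦who hired x1⟧ = {x : ⟨x, x1⟩ ∈ ⟦hired⟧} = {x1, x2, x5, x6, x7, x8, x9, x10, x11, x12, x14, x15}
⟦in front of x6⟧ = {x : ⟨x, x6⟩ ∈ ⟦in front of⟧} = {x1, x3, x8, x9, x10, x12, x15}
⟦soldier⟧ = {x1, x2, x3, x4, x5, x6, x7, x8, x9, x10, x12, x14}
… ∩ ⟦who hired x1⟧ = {x1, x2, x3, x4, x5, x6, x7, x8, x9, x10, x12, x14} ∩ {x1, x2, x5, x6, x7, x8, x9, x10, x11, x12, x14, x15} = {x1, x2, x5, x6, x7, x8, x9, x10, x12, x14}
… ∩ ⟦in front of x6⟧ = {x1, x2, x5, x6, x7, x8, x9, x10, x12, x14} ∩ {x1, x3, x8, x9, x10, x12, x15} = {x1, x8, x9, x10, x12}
… ∩ ⟦angry⟧ = {x1, x8, x9, x10, x12} ∩ {x2, x5, x6, x7, x8, x9, x10, x12, x13, x14, x15} = {x8, x9, x10, x12}
So ⟦angry soldier who hired x1 in front of x6⟧ = {x8, x9, x10, x12}.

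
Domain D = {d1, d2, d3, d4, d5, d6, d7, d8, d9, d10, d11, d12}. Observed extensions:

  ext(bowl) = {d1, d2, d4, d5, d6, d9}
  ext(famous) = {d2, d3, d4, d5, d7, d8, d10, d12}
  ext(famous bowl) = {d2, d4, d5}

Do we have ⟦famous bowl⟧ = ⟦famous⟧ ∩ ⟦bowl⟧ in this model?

yes

⟦famous⟧ ∩ ⟦bowl⟧ = {d2, d3, d4, d5, d7, d8, d10, d12} ∩ {d1, d2, d4, d5, d6, d9} = {d2, d4, d5}
Observed ⟦famous bowl⟧ = {d2, d4, d5}.
These coincide, so the modifier is intersective here.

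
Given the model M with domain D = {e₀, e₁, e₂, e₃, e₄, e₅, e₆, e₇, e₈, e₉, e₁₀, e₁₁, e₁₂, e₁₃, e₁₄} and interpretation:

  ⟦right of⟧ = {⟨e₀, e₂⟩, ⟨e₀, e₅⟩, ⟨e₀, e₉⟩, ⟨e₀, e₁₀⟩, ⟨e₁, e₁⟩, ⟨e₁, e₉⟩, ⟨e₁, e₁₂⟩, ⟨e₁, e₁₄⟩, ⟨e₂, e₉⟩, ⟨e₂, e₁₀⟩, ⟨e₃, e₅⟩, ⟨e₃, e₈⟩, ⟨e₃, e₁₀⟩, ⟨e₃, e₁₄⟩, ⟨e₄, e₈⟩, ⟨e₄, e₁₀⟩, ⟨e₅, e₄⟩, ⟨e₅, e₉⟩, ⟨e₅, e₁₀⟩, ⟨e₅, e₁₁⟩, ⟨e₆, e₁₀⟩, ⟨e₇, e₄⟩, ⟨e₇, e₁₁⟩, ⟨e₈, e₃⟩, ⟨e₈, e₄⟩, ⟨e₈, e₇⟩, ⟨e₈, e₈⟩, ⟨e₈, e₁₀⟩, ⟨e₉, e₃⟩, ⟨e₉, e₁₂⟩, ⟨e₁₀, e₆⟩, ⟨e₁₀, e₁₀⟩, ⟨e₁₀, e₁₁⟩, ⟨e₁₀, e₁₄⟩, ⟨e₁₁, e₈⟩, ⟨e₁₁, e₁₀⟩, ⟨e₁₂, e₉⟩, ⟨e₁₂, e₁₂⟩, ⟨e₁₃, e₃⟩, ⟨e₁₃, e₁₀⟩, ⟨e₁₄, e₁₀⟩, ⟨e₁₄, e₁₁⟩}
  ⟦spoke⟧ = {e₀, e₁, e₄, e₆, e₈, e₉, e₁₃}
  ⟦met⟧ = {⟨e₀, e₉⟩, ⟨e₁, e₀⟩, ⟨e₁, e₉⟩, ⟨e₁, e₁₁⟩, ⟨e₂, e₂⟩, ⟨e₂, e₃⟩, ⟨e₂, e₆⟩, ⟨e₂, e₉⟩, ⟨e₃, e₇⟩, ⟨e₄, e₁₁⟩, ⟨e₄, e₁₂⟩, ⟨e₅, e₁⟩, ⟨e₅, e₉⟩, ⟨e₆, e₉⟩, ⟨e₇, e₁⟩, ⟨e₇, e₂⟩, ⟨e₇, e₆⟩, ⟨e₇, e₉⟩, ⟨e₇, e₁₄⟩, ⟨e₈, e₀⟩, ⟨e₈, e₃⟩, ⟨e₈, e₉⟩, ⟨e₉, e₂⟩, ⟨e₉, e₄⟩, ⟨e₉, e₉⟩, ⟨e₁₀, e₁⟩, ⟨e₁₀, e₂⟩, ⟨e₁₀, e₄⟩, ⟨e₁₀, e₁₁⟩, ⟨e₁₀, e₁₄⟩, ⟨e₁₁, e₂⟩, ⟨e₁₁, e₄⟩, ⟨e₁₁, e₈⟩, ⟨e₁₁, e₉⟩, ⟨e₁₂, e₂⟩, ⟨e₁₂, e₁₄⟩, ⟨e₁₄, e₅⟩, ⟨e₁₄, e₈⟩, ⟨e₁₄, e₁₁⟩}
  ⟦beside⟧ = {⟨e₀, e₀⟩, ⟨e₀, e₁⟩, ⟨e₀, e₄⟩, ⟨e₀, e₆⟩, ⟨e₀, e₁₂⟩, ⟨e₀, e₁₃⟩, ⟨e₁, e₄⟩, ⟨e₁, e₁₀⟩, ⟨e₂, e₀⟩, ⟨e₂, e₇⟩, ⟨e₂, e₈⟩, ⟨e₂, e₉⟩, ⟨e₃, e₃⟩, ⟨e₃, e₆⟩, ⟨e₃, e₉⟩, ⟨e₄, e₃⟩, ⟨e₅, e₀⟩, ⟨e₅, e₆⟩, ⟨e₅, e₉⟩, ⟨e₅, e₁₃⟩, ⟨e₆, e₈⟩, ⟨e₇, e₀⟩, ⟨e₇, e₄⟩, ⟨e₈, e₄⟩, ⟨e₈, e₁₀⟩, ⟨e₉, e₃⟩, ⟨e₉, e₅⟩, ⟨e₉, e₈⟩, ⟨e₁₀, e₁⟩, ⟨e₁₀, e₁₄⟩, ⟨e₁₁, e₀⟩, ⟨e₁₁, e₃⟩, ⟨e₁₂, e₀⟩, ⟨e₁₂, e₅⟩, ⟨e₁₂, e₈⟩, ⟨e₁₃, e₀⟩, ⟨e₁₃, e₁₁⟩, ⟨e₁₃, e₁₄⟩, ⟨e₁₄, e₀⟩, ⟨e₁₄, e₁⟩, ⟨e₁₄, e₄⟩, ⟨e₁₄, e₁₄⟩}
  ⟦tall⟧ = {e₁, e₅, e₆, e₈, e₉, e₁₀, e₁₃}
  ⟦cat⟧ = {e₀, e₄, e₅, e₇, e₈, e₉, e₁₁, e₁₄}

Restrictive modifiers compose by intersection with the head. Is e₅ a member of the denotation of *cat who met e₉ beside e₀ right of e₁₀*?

⟦who met e₉⟧ = {x : ⟨x, e₉⟩ ∈ ⟦met⟧} = {e₀, e₁, e₂, e₅, e₆, e₇, e₈, e₉, e₁₁}
⟦beside e₀⟧ = {x : ⟨x, e₀⟩ ∈ ⟦beside⟧} = {e₀, e₂, e₅, e₇, e₁₁, e₁₂, e₁₃, e₁₄}
⟦right of e₁₀⟧ = {x : ⟨x, e₁₀⟩ ∈ ⟦right of⟧} = {e₀, e₂, e₃, e₄, e₅, e₆, e₈, e₁₀, e₁₁, e₁₃, e₁₄}
⟦cat⟧ = {e₀, e₄, e₅, e₇, e₈, e₉, e₁₁, e₁₄}
… ∩ ⟦who met e₉⟧ = {e₀, e₄, e₅, e₇, e₈, e₉, e₁₁, e₁₄} ∩ {e₀, e₁, e₂, e₅, e₆, e₇, e₈, e₉, e₁₁} = {e₀, e₅, e₇, e₈, e₉, e₁₁}
… ∩ ⟦beside e₀⟧ = {e₀, e₅, e₇, e₈, e₉, e₁₁} ∩ {e₀, e₂, e₅, e₇, e₁₁, e₁₂, e₁₃, e₁₄} = {e₀, e₅, e₇, e₁₁}
… ∩ ⟦right of e₁₀⟧ = {e₀, e₅, e₇, e₁₁} ∩ {e₀, e₂, e₃, e₄, e₅, e₆, e₈, e₁₀, e₁₁, e₁₃, e₁₄} = {e₀, e₅, e₁₁}
⟦cat who met e₉ beside e₀ right of e₁₀⟧ = {e₀, e₅, e₁₁}; e₅ ∈ this set.

yes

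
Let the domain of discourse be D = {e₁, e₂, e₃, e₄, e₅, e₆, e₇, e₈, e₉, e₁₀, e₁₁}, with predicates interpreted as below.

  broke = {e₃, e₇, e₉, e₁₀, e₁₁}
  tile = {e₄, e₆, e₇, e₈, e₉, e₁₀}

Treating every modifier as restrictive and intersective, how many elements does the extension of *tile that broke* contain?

3

⟦that broke⟧ = ⟦broke⟧ = {e₃, e₇, e₉, e₁₀, e₁₁}
⟦tile⟧ = {e₄, e₆, e₇, e₈, e₉, e₁₀}
… ∩ ⟦that broke⟧ = {e₄, e₆, e₇, e₈, e₉, e₁₀} ∩ {e₃, e₇, e₉, e₁₀, e₁₁} = {e₇, e₉, e₁₀}
⟦tile that broke⟧ = {e₇, e₉, e₁₀}, so the cardinality is 3.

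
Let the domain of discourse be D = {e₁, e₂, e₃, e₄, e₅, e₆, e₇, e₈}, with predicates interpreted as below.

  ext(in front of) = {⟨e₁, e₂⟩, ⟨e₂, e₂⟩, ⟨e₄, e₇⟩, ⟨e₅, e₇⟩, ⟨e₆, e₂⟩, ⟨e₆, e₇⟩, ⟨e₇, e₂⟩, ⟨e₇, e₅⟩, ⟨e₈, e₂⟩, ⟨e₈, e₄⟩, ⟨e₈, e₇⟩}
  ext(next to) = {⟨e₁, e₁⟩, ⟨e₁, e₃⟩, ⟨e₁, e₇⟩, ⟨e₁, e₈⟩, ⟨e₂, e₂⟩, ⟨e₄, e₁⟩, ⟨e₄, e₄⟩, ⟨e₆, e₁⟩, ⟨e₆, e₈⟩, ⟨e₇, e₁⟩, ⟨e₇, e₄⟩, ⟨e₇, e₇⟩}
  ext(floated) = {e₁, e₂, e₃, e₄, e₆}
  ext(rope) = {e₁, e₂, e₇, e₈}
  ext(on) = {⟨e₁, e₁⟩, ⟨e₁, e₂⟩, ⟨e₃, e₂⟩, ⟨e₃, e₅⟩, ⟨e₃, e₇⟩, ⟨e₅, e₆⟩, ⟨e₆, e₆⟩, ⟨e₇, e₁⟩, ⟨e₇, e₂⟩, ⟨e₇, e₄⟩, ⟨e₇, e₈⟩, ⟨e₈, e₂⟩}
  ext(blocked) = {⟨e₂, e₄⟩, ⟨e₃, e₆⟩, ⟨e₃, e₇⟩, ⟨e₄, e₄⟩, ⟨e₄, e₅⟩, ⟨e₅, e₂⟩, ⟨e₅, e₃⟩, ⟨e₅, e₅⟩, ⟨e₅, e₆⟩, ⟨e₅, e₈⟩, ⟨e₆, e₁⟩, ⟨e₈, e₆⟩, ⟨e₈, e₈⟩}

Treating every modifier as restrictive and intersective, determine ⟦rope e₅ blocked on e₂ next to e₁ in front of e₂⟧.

⟦e₅ blocked⟧ = {x : ⟨e₅, x⟩ ∈ ⟦blocked⟧} = {e₂, e₃, e₅, e₆, e₈}
⟦on e₂⟧ = {x : ⟨x, e₂⟩ ∈ ⟦on⟧} = {e₁, e₃, e₇, e₈}
⟦next to e₁⟧ = {x : ⟨x, e₁⟩ ∈ ⟦next to⟧} = {e₁, e₄, e₆, e₇}
⟦in front of e₂⟧ = {x : ⟨x, e₂⟩ ∈ ⟦in front of⟧} = {e₁, e₂, e₆, e₇, e₈}
⟦rope⟧ = {e₁, e₂, e₇, e₈}
… ∩ ⟦e₅ blocked⟧ = {e₁, e₂, e₇, e₈} ∩ {e₂, e₃, e₅, e₆, e₈} = {e₂, e₈}
… ∩ ⟦on e₂⟧ = {e₂, e₈} ∩ {e₁, e₃, e₇, e₈} = {e₈}
… ∩ ⟦next to e₁⟧ = {e₈} ∩ {e₁, e₄, e₆, e₇} = ∅
… ∩ ⟦in front of e₂⟧ = ∅ ∩ {e₁, e₂, e₆, e₇, e₈} = ∅
So ⟦rope e₅ blocked on e₂ next to e₁ in front of e₂⟧ = ∅.

∅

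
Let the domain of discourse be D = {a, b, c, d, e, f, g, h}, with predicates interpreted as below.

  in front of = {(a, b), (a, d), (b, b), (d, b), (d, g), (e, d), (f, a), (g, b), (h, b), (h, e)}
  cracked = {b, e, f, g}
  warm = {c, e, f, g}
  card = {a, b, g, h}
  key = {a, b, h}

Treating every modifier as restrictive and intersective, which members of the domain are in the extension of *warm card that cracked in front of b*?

{g}

⟦that cracked⟧ = ⟦cracked⟧ = {b, e, f, g}
⟦in front of b⟧ = {x : ⟨x, b⟩ ∈ ⟦in front of⟧} = {a, b, d, g, h}
⟦card⟧ = {a, b, g, h}
… ∩ ⟦that cracked⟧ = {a, b, g, h} ∩ {b, e, f, g} = {b, g}
… ∩ ⟦in front of b⟧ = {b, g} ∩ {a, b, d, g, h} = {b, g}
… ∩ ⟦warm⟧ = {b, g} ∩ {c, e, f, g} = {g}
So ⟦warm card that cracked in front of b⟧ = {g}.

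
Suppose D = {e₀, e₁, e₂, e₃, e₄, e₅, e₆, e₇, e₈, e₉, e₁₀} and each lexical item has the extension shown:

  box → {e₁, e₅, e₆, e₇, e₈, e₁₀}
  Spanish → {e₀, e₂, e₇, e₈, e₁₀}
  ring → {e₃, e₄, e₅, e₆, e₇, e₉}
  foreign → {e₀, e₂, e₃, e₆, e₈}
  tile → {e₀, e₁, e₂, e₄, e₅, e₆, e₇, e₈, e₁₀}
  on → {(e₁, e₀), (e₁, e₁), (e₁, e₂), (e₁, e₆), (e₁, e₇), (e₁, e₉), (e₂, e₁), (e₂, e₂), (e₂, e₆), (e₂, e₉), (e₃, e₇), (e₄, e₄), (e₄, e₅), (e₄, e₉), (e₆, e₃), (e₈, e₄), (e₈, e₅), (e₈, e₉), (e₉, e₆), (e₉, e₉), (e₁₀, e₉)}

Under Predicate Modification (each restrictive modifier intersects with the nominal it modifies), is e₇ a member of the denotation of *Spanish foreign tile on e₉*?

no

⟦on e₉⟧ = {x : ⟨x, e₉⟩ ∈ ⟦on⟧} = {e₁, e₂, e₄, e₈, e₉, e₁₀}
⟦tile⟧ = {e₀, e₁, e₂, e₄, e₅, e₆, e₇, e₈, e₁₀}
… ∩ ⟦on e₉⟧ = {e₀, e₁, e₂, e₄, e₅, e₆, e₇, e₈, e₁₀} ∩ {e₁, e₂, e₄, e₈, e₉, e₁₀} = {e₁, e₂, e₄, e₈, e₁₀}
… ∩ ⟦Spanish⟧ = {e₁, e₂, e₄, e₈, e₁₀} ∩ {e₀, e₂, e₇, e₈, e₁₀} = {e₂, e₈, e₁₀}
… ∩ ⟦foreign⟧ = {e₂, e₈, e₁₀} ∩ {e₀, e₂, e₃, e₆, e₈} = {e₂, e₈}
⟦Spanish foreign tile on e₉⟧ = {e₂, e₈}; e₇ ∉ this set.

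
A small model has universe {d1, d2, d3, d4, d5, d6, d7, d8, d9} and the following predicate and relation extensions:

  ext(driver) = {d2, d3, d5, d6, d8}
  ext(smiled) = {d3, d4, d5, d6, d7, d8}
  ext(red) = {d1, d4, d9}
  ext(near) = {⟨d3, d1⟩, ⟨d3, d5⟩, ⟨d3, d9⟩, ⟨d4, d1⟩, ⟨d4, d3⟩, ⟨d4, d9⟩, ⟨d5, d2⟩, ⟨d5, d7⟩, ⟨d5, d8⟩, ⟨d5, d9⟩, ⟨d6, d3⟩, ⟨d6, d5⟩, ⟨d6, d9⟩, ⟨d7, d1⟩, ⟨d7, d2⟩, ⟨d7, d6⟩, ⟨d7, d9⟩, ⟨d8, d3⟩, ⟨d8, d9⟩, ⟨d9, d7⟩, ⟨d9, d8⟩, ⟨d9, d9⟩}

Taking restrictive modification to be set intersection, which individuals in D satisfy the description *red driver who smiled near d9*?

⟦who smiled⟧ = ⟦smiled⟧ = {d3, d4, d5, d6, d7, d8}
⟦near d9⟧ = {x : ⟨x, d9⟩ ∈ ⟦near⟧} = {d3, d4, d5, d6, d7, d8, d9}
⟦driver⟧ = {d2, d3, d5, d6, d8}
… ∩ ⟦who smiled⟧ = {d2, d3, d5, d6, d8} ∩ {d3, d4, d5, d6, d7, d8} = {d3, d5, d6, d8}
… ∩ ⟦near d9⟧ = {d3, d5, d6, d8} ∩ {d3, d4, d5, d6, d7, d8, d9} = {d3, d5, d6, d8}
… ∩ ⟦red⟧ = {d3, d5, d6, d8} ∩ {d1, d4, d9} = ∅
So ⟦red driver who smiled near d9⟧ = { }.

{ }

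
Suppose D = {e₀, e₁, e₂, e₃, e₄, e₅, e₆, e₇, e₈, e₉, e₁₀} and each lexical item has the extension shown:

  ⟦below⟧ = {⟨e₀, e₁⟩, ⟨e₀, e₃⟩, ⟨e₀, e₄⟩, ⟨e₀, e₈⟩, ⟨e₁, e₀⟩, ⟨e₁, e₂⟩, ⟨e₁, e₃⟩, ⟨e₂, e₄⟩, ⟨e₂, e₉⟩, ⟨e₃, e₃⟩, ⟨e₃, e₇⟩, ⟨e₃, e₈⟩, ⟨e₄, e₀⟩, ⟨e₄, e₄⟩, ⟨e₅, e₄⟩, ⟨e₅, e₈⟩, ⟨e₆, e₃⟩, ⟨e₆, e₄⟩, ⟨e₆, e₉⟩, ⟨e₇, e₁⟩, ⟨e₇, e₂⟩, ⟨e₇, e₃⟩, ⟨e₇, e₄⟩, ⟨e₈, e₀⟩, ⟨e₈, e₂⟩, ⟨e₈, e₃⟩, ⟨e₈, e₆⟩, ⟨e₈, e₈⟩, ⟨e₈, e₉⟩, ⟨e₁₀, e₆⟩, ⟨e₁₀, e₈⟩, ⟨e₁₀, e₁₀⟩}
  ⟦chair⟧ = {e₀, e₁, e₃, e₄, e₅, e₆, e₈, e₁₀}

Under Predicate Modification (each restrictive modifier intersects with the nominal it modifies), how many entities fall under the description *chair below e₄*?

⟦below e₄⟧ = {x : ⟨x, e₄⟩ ∈ ⟦below⟧} = {e₀, e₂, e₄, e₅, e₆, e₇}
⟦chair⟧ = {e₀, e₁, e₃, e₄, e₅, e₆, e₈, e₁₀}
… ∩ ⟦below e₄⟧ = {e₀, e₁, e₃, e₄, e₅, e₆, e₈, e₁₀} ∩ {e₀, e₂, e₄, e₅, e₆, e₇} = {e₀, e₄, e₅, e₆}
⟦chair below e₄⟧ = {e₀, e₄, e₅, e₆}, so the cardinality is 4.

4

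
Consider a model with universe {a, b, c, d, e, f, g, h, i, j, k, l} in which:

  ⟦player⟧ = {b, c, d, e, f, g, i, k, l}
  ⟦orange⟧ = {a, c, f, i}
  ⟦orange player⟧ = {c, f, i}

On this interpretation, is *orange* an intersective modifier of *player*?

yes

⟦orange⟧ ∩ ⟦player⟧ = {a, c, f, i} ∩ {b, c, d, e, f, g, i, k, l} = {c, f, i}
Observed ⟦orange player⟧ = {c, f, i}.
These coincide, so the modifier is intersective here.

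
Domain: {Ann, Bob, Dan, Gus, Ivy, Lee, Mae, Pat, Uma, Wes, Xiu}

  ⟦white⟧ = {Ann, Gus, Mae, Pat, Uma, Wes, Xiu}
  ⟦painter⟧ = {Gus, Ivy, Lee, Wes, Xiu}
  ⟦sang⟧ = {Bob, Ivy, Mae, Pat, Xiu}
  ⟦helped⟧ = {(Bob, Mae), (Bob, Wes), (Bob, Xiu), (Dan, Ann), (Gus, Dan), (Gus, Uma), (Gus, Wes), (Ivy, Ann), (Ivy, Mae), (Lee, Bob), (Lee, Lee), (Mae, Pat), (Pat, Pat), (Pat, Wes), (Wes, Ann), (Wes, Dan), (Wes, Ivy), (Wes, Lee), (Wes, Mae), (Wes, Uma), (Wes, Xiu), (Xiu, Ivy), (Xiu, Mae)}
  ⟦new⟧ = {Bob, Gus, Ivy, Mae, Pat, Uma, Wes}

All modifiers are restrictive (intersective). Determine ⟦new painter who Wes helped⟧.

{Ivy}

⟦who Wes helped⟧ = {x : ⟨Wes, x⟩ ∈ ⟦helped⟧} = {Ann, Dan, Ivy, Lee, Mae, Uma, Xiu}
⟦painter⟧ = {Gus, Ivy, Lee, Wes, Xiu}
… ∩ ⟦who Wes helped⟧ = {Gus, Ivy, Lee, Wes, Xiu} ∩ {Ann, Dan, Ivy, Lee, Mae, Uma, Xiu} = {Ivy, Lee, Xiu}
… ∩ ⟦new⟧ = {Ivy, Lee, Xiu} ∩ {Bob, Gus, Ivy, Mae, Pat, Uma, Wes} = {Ivy}
So ⟦new painter who Wes helped⟧ = {Ivy}.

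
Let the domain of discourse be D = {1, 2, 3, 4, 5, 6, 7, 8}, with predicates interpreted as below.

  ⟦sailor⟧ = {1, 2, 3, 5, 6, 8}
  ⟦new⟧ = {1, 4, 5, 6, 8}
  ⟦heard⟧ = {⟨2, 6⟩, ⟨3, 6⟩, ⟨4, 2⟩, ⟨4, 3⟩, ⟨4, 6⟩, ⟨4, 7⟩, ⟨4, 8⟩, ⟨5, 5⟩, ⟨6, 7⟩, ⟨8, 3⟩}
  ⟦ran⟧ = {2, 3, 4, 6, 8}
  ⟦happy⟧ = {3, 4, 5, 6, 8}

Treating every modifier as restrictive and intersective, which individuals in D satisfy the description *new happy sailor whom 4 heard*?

⟦whom 4 heard⟧ = {x : ⟨4, x⟩ ∈ ⟦heard⟧} = {2, 3, 6, 7, 8}
⟦sailor⟧ = {1, 2, 3, 5, 6, 8}
… ∩ ⟦whom 4 heard⟧ = {1, 2, 3, 5, 6, 8} ∩ {2, 3, 6, 7, 8} = {2, 3, 6, 8}
… ∩ ⟦new⟧ = {2, 3, 6, 8} ∩ {1, 4, 5, 6, 8} = {6, 8}
… ∩ ⟦happy⟧ = {6, 8} ∩ {3, 4, 5, 6, 8} = {6, 8}
So ⟦new happy sailor whom 4 heard⟧ = {6, 8}.

{6, 8}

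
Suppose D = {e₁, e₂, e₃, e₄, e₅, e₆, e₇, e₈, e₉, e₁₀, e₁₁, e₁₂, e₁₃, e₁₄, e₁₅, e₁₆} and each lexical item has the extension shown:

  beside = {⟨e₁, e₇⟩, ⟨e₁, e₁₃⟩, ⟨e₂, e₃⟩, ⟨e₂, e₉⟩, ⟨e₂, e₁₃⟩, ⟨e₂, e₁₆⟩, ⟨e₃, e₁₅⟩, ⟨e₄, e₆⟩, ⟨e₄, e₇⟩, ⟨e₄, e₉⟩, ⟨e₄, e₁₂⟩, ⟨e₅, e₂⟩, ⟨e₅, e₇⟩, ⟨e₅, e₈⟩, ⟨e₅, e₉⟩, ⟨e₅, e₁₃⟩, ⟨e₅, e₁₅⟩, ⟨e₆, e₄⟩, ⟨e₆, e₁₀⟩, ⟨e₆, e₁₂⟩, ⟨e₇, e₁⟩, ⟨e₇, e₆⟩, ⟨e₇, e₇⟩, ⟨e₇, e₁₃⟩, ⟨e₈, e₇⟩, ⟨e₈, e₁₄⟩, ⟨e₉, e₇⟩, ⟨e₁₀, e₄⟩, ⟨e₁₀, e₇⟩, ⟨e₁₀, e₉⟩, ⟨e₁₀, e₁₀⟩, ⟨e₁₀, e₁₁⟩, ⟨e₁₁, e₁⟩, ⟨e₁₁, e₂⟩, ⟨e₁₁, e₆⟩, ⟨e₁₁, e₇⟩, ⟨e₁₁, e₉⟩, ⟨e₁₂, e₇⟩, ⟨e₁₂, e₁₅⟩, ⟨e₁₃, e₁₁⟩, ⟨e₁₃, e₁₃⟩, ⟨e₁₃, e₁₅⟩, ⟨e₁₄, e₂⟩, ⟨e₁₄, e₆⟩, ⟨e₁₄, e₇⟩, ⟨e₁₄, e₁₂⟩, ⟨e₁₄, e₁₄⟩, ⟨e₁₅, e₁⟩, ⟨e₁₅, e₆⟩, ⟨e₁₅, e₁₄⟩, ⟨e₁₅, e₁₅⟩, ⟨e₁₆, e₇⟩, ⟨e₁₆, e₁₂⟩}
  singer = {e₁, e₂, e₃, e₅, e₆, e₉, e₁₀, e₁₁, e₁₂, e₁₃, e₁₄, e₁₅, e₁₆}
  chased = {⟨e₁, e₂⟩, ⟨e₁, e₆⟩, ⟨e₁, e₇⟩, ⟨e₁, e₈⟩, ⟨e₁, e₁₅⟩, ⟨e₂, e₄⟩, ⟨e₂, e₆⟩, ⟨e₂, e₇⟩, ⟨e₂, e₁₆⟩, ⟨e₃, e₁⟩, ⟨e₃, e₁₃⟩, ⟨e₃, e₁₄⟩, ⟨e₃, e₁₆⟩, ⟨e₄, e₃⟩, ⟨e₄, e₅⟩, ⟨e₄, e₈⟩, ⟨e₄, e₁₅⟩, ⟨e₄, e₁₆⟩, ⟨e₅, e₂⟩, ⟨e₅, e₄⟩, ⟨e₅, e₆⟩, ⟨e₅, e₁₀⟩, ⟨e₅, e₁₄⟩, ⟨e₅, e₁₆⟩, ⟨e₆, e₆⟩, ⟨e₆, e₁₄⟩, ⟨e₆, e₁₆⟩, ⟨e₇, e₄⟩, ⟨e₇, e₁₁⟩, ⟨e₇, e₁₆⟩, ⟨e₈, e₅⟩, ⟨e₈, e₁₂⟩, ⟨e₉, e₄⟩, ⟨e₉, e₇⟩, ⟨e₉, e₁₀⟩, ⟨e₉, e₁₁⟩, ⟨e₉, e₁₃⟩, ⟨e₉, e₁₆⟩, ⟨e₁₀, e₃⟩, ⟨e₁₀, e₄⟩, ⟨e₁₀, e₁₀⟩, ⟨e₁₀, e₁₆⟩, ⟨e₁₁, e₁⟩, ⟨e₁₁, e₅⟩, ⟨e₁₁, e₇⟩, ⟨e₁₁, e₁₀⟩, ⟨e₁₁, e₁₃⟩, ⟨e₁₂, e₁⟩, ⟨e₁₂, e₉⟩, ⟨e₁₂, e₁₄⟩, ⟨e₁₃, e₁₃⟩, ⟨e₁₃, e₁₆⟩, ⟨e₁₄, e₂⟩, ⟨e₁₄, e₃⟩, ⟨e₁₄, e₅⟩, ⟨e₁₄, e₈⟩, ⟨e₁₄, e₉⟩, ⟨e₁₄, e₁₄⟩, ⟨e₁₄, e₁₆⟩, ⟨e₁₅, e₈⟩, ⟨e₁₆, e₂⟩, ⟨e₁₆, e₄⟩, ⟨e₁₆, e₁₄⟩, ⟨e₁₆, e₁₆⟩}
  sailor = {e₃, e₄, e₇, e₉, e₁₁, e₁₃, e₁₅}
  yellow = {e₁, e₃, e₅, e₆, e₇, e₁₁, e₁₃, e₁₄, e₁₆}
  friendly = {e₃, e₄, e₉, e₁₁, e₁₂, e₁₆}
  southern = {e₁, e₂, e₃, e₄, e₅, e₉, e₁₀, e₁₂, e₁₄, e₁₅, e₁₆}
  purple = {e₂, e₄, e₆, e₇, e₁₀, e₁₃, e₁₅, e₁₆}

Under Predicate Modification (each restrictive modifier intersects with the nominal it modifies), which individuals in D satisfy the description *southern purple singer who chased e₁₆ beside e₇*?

{e₁₀, e₁₆}

⟦who chased e₁₆⟧ = {x : ⟨x, e₁₆⟩ ∈ ⟦chased⟧} = {e₂, e₃, e₄, e₅, e₆, e₇, e₉, e₁₀, e₁₃, e₁₄, e₁₆}
⟦beside e₇⟧ = {x : ⟨x, e₇⟩ ∈ ⟦beside⟧} = {e₁, e₄, e₅, e₇, e₈, e₉, e₁₀, e₁₁, e₁₂, e₁₄, e₁₆}
⟦singer⟧ = {e₁, e₂, e₃, e₅, e₆, e₉, e₁₀, e₁₁, e₁₂, e₁₃, e₁₄, e₁₅, e₁₆}
… ∩ ⟦who chased e₁₆⟧ = {e₁, e₂, e₃, e₅, e₆, e₉, e₁₀, e₁₁, e₁₂, e₁₃, e₁₄, e₁₅, e₁₆} ∩ {e₂, e₃, e₄, e₅, e₆, e₇, e₉, e₁₀, e₁₃, e₁₄, e₁₆} = {e₂, e₃, e₅, e₆, e₉, e₁₀, e₁₃, e₁₄, e₁₆}
… ∩ ⟦beside e₇⟧ = {e₂, e₃, e₅, e₆, e₉, e₁₀, e₁₃, e₁₄, e₁₆} ∩ {e₁, e₄, e₅, e₇, e₈, e₉, e₁₀, e₁₁, e₁₂, e₁₄, e₁₆} = {e₅, e₉, e₁₀, e₁₄, e₁₆}
… ∩ ⟦southern⟧ = {e₅, e₉, e₁₀, e₁₄, e₁₆} ∩ {e₁, e₂, e₃, e₄, e₅, e₉, e₁₀, e₁₂, e₁₄, e₁₅, e₁₆} = {e₅, e₉, e₁₀, e₁₄, e₁₆}
… ∩ ⟦purple⟧ = {e₅, e₉, e₁₀, e₁₄, e₁₆} ∩ {e₂, e₄, e₆, e₇, e₁₀, e₁₃, e₁₅, e₁₆} = {e₁₀, e₁₆}
So ⟦southern purple singer who chased e₁₆ beside e₇⟧ = {e₁₀, e₁₆}.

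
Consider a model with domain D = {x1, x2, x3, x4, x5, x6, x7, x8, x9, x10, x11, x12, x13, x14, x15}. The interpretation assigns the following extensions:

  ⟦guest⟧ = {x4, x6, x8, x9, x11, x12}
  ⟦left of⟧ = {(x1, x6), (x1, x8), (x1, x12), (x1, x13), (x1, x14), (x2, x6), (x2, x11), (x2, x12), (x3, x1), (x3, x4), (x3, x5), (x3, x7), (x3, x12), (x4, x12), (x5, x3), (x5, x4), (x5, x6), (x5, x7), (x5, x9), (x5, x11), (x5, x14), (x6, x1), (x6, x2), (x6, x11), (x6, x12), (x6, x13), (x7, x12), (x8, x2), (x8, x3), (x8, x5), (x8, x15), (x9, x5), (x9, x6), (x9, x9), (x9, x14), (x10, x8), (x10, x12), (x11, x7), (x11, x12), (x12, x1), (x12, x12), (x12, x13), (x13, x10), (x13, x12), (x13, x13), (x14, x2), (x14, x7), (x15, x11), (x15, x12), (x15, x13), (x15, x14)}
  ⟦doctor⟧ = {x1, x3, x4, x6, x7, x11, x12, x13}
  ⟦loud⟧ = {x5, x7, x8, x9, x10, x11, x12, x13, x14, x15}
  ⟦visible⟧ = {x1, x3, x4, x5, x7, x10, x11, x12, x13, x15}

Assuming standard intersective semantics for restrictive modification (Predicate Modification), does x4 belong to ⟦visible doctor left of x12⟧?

yes

⟦left of x12⟧ = {x : ⟨x, x12⟩ ∈ ⟦left of⟧} = {x1, x2, x3, x4, x6, x7, x10, x11, x12, x13, x15}
⟦doctor⟧ = {x1, x3, x4, x6, x7, x11, x12, x13}
… ∩ ⟦left of x12⟧ = {x1, x3, x4, x6, x7, x11, x12, x13} ∩ {x1, x2, x3, x4, x6, x7, x10, x11, x12, x13, x15} = {x1, x3, x4, x6, x7, x11, x12, x13}
… ∩ ⟦visible⟧ = {x1, x3, x4, x6, x7, x11, x12, x13} ∩ {x1, x3, x4, x5, x7, x10, x11, x12, x13, x15} = {x1, x3, x4, x7, x11, x12, x13}
⟦visible doctor left of x12⟧ = {x1, x3, x4, x7, x11, x12, x13}; x4 ∈ this set.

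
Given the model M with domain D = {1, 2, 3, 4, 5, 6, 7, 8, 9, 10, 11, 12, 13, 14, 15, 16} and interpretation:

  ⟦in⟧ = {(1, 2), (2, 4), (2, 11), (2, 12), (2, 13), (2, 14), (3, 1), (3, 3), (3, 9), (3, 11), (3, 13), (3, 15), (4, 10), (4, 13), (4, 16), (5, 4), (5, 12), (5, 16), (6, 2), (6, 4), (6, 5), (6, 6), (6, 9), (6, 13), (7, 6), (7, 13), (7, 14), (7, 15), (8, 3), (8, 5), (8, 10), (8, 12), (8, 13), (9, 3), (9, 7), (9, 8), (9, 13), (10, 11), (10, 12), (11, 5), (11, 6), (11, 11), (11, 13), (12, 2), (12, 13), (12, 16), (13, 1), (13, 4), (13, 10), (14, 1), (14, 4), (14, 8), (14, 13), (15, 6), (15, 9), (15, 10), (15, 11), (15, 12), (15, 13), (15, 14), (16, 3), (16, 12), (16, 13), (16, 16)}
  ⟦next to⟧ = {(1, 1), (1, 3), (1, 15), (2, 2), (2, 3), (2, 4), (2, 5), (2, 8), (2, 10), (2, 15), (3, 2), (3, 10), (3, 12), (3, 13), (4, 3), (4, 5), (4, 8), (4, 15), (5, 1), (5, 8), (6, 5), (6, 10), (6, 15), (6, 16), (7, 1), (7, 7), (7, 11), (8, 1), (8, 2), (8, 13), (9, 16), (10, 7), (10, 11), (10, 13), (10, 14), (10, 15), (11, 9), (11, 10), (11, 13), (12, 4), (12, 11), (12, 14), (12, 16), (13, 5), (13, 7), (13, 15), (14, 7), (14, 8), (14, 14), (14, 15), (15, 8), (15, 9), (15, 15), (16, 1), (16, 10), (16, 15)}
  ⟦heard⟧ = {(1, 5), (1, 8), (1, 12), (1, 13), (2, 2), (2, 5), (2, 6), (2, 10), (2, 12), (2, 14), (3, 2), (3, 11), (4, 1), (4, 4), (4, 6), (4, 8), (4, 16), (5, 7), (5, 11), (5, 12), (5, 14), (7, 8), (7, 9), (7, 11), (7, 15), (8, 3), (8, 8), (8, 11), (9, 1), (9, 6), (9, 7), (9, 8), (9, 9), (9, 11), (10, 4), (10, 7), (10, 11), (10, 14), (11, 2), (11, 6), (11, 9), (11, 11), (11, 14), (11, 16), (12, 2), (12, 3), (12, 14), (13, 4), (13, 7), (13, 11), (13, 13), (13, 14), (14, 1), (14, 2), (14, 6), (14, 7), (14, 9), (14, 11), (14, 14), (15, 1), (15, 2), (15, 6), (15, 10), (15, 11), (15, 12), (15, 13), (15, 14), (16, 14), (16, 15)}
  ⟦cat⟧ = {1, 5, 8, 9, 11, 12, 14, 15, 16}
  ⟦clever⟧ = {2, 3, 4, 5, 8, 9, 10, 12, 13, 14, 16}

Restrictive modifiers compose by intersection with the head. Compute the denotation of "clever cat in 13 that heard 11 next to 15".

{14}

⟦in 13⟧ = {x : ⟨x, 13⟩ ∈ ⟦in⟧} = {2, 3, 4, 6, 7, 8, 9, 11, 12, 14, 15, 16}
⟦that heard 11⟧ = {x : ⟨x, 11⟩ ∈ ⟦heard⟧} = {3, 5, 7, 8, 9, 10, 11, 13, 14, 15}
⟦next to 15⟧ = {x : ⟨x, 15⟩ ∈ ⟦next to⟧} = {1, 2, 4, 6, 10, 13, 14, 15, 16}
⟦cat⟧ = {1, 5, 8, 9, 11, 12, 14, 15, 16}
… ∩ ⟦in 13⟧ = {1, 5, 8, 9, 11, 12, 14, 15, 16} ∩ {2, 3, 4, 6, 7, 8, 9, 11, 12, 14, 15, 16} = {8, 9, 11, 12, 14, 15, 16}
… ∩ ⟦that heard 11⟧ = {8, 9, 11, 12, 14, 15, 16} ∩ {3, 5, 7, 8, 9, 10, 11, 13, 14, 15} = {8, 9, 11, 14, 15}
… ∩ ⟦next to 15⟧ = {8, 9, 11, 14, 15} ∩ {1, 2, 4, 6, 10, 13, 14, 15, 16} = {14, 15}
… ∩ ⟦clever⟧ = {14, 15} ∩ {2, 3, 4, 5, 8, 9, 10, 12, 13, 14, 16} = {14}
So ⟦clever cat in 13 that heard 11 next to 15⟧ = {14}.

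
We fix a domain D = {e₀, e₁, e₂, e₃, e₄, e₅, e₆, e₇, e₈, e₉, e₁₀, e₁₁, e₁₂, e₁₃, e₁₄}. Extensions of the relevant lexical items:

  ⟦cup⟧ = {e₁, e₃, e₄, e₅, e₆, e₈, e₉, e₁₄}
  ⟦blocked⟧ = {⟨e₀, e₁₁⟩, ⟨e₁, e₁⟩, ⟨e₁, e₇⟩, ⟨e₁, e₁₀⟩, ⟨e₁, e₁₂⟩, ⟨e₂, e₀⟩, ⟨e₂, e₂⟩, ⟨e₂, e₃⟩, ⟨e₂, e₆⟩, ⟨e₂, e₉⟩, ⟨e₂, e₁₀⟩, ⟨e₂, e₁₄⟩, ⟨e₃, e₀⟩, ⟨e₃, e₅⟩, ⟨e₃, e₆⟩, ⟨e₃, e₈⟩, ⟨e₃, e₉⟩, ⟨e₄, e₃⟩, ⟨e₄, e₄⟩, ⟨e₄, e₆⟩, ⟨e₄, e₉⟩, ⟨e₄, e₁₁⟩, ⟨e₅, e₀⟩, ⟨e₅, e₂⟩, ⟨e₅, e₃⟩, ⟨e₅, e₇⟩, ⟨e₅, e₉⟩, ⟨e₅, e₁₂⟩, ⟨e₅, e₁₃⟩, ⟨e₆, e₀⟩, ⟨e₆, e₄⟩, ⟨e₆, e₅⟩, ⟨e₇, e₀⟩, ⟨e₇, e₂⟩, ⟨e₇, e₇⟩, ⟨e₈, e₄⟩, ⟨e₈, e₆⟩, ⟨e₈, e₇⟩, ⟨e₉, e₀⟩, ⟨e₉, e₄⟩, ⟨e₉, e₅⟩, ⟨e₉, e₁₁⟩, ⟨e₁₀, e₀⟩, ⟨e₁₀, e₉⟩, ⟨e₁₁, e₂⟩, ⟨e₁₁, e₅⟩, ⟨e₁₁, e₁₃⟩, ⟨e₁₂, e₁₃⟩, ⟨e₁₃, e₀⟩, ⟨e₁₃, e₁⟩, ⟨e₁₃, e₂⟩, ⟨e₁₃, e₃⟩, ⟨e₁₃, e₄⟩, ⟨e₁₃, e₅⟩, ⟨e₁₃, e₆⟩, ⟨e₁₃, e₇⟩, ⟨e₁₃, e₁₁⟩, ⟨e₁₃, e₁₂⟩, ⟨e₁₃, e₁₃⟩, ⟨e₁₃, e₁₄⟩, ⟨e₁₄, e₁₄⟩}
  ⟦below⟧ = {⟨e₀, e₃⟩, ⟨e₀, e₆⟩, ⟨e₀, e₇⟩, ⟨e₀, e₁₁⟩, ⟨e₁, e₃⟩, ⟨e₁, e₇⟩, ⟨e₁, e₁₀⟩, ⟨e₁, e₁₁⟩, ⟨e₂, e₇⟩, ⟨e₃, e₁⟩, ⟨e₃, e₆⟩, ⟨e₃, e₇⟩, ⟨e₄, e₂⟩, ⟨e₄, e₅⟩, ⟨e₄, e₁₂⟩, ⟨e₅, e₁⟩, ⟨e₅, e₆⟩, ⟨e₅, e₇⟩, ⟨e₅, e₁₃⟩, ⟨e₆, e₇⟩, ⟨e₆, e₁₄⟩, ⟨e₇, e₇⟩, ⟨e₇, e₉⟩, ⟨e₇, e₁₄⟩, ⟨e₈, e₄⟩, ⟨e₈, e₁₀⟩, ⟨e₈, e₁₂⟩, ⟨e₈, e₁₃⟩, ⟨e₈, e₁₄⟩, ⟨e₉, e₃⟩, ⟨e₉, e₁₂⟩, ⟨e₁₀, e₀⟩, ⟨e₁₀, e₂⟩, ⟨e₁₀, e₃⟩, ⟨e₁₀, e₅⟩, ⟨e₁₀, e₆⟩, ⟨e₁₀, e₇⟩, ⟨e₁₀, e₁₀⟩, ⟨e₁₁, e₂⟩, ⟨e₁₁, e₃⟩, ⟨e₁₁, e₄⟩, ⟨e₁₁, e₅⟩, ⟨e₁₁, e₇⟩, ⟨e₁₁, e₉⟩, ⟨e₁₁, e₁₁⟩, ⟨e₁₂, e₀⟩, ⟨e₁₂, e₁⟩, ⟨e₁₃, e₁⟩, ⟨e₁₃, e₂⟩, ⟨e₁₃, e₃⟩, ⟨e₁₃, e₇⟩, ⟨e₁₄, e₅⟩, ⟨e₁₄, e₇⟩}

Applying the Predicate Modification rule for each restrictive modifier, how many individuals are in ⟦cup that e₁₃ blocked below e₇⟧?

5

⟦that e₁₃ blocked⟧ = {x : ⟨e₁₃, x⟩ ∈ ⟦blocked⟧} = {e₀, e₁, e₂, e₃, e₄, e₅, e₆, e₇, e₁₁, e₁₂, e₁₃, e₁₄}
⟦below e₇⟧ = {x : ⟨x, e₇⟩ ∈ ⟦below⟧} = {e₀, e₁, e₂, e₃, e₅, e₆, e₇, e₁₀, e₁₁, e₁₃, e₁₄}
⟦cup⟧ = {e₁, e₃, e₄, e₅, e₆, e₈, e₉, e₁₄}
… ∩ ⟦that e₁₃ blocked⟧ = {e₁, e₃, e₄, e₅, e₆, e₈, e₉, e₁₄} ∩ {e₀, e₁, e₂, e₃, e₄, e₅, e₆, e₇, e₁₁, e₁₂, e₁₃, e₁₄} = {e₁, e₃, e₄, e₅, e₆, e₁₄}
… ∩ ⟦below e₇⟧ = {e₁, e₃, e₄, e₅, e₆, e₁₄} ∩ {e₀, e₁, e₂, e₃, e₅, e₆, e₇, e₁₀, e₁₁, e₁₃, e₁₄} = {e₁, e₃, e₅, e₆, e₁₄}
⟦cup that e₁₃ blocked below e₇⟧ = {e₁, e₃, e₅, e₆, e₁₄}, so the cardinality is 5.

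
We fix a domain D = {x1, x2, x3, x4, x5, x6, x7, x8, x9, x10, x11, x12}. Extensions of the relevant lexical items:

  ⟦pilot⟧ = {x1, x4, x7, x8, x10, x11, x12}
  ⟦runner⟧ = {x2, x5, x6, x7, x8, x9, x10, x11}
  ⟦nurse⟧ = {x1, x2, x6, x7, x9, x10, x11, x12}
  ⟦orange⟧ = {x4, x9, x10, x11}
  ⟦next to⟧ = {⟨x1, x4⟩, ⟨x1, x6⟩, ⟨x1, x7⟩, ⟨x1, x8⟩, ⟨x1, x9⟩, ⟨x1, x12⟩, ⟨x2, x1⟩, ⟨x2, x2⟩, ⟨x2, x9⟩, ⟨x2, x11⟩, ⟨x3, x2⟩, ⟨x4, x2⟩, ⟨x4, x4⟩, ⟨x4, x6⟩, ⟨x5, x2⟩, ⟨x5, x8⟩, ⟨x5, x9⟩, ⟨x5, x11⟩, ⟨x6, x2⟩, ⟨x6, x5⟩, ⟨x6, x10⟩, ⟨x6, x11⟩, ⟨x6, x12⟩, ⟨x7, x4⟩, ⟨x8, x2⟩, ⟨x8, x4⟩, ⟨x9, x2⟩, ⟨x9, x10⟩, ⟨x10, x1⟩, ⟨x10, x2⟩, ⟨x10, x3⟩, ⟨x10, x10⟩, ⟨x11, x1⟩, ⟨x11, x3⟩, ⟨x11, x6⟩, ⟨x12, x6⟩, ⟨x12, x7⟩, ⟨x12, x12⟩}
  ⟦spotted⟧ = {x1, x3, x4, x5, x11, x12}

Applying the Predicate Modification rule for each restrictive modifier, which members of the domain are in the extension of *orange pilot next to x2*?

{x4, x10}

⟦next to x2⟧ = {x : ⟨x, x2⟩ ∈ ⟦next to⟧} = {x2, x3, x4, x5, x6, x8, x9, x10}
⟦pilot⟧ = {x1, x4, x7, x8, x10, x11, x12}
… ∩ ⟦next to x2⟧ = {x1, x4, x7, x8, x10, x11, x12} ∩ {x2, x3, x4, x5, x6, x8, x9, x10} = {x4, x8, x10}
… ∩ ⟦orange⟧ = {x4, x8, x10} ∩ {x4, x9, x10, x11} = {x4, x10}
So ⟦orange pilot next to x2⟧ = {x4, x10}.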